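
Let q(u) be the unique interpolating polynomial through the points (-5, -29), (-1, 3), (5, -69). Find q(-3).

L_0(-3) = (-2)·(-8)/[(-4)·(-10)] = 2/5
L_1(-3) = (2)·(-8)/[(4)·(-6)] = 2/3
L_2(-3) = (2)·(-2)/[(10)·(6)] = -1/15
Sum: (-29)·(2/5) + 3·(2/3) + (-69)·(-1/15) = -5

-5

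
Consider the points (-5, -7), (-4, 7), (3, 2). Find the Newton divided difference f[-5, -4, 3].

f[-5,-4] = (7 - (-7)) / (-4 - (-5)) = 14
f[-4,3] = (2 - 7) / (3 - (-4)) = -5/7
f[-5,-4,3] = (-5/7 - 14) / (3 - (-5)) = -103/56

-103/56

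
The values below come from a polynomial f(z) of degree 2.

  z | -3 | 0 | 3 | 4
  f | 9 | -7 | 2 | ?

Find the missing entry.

The 3 known values determine f uniquely (degree ≤ 2).
Evaluate each Lagrange basis at z = 4:
L_0(4) = (4)·(1)/[(-3)·(-6)] = 2/9
L_1(4) = (7)·(1)/[(3)·(-3)] = -7/9
L_2(4) = (7)·(4)/[(6)·(3)] = 14/9
Sum: 9·(2/9) + (-7)·(-7/9) + 2·(14/9) = 95/9

95/9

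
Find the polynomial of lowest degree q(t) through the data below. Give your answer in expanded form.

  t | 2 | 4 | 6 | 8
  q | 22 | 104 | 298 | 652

L_0(t) = (t - 4)(t - 6)(t - 8) / [-48] = -(1/48)t^3 + (3/8)t^2 - (13/6)t + 4
L_1(t) = (t - 2)(t - 6)(t - 8) / [16] = (1/16)t^3 - t^2 + (19/4)t - 6
L_2(t) = (t - 2)(t - 4)(t - 8) / [-16] = -(1/16)t^3 + (7/8)t^2 - (7/2)t + 4
L_3(t) = (t - 2)(t - 4)(t - 6) / [48] = (1/48)t^3 - (1/4)t^2 + (11/12)t - 1
q(t) = 22·L_0 + 104·L_1 + 298·L_2 + 652·L_3
  22·L_0(t) = -(11/24)t^3 + (33/4)t^2 - (143/3)t + 88
  104·L_1(t) = (13/2)t^3 - 104t^2 + 494t - 624
  298·L_2(t) = -(149/8)t^3 + (1043/4)t^2 - 1043t + 1192
  652·L_3(t) = (163/12)t^3 - 163t^2 + (1793/3)t - 652
Adding term by term: t^3 + 2t^2 + t + 4

q(t) = t^3 + 2t^2 + t + 4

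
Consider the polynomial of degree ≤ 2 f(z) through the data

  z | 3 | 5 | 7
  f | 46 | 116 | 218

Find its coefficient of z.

3

Build the Lagrange basis polynomials:
L_0(z) = (z - 5)(z - 7) / [8] = (1/8)z^2 - (3/2)z + 35/8
L_1(z) = (z - 3)(z - 7) / [-4] = -(1/4)z^2 + (5/2)z - 21/4
L_2(z) = (z - 3)(z - 5) / [8] = (1/8)z^2 - z + 15/8
f(z) = 46·L_0 + 116·L_1 + 218·L_2
Only the coefficient of z is needed; take it from each L_i and combine:
46·(-3/2) + 116·(5/2) + 218·(-1) = 3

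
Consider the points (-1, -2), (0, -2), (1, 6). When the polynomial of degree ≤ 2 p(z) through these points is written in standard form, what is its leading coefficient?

4

The leading coefficient equals the top divided difference p[-1,0,1].
p[-1,0] = (-2 - (-2)) / (0 - (-1)) = 0
p[0,1] = (6 - (-2)) / (1 - 0) = 8
p[-1,0,1] = (8 - 0) / (1 - (-1)) = 4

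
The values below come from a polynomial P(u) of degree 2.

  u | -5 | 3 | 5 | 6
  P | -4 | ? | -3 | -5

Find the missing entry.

The 3 known values determine P uniquely (degree ≤ 2).
L_0(3) = (-2)·(-3)/[(-10)·(-11)] = 3/55
L_1(3) = (8)·(-3)/[(10)·(-1)] = 12/5
L_2(3) = (8)·(-2)/[(11)·(1)] = -16/11
Sum: (-4)·(3/55) + (-3)·(12/5) + (-5)·(-16/11) = -8/55

-8/55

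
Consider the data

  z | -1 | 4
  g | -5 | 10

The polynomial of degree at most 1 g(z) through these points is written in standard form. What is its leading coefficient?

3

The leading coefficient equals the top divided difference g[-1,4].
g[-1,4] = (10 - (-5)) / (4 - (-1)) = 3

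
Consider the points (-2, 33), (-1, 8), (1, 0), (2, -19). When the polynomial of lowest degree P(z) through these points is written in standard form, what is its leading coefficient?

-3

Build the Lagrange basis polynomials:
L_0(z) = (z + 1)(z - 1)(z - 2) / [-12] = -(1/12)z^3 + (1/6)z^2 + (1/12)z - 1/6
L_1(z) = (z + 2)(z - 1)(z - 2) / [6] = (1/6)z^3 - (1/6)z^2 - (2/3)z + 2/3
L_2(z) = (z + 2)(z + 1)(z - 2) / [-6] = -(1/6)z^3 - (1/6)z^2 + (2/3)z + 2/3
L_3(z) = (z + 2)(z + 1)(z - 1) / [12] = (1/12)z^3 + (1/6)z^2 - (1/12)z - 1/6
P(z) = 33·L_0 + 8·L_1 + 0·L_2 + (-19)·L_3
Only the coefficient of z^3 is needed; take it from each L_i and combine:
33·(-1/12) + 8·(1/6) + 0·(-1/6) + (-19)·(1/12) = -3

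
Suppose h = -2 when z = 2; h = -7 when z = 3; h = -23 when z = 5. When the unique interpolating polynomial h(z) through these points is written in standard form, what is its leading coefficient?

Build the Lagrange basis polynomials:
L_0(z) = (z - 3)(z - 5) / [3] = (1/3)z^2 - (8/3)z + 5
L_1(z) = (z - 2)(z - 5) / [-2] = -(1/2)z^2 + (7/2)z - 5
L_2(z) = (z - 2)(z - 3) / [6] = (1/6)z^2 - (5/6)z + 1
h(z) = (-2)·L_0 + (-7)·L_1 + (-23)·L_2
Only the coefficient of z^2 is needed; take it from each L_i and combine:
(-2)·(1/3) + (-7)·(-1/2) + (-23)·(1/6) = -1

-1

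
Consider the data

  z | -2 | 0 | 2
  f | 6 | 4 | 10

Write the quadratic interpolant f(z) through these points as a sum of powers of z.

Build the Lagrange basis polynomials:
L_0(z) = z(z - 2) / [8] = (1/8)z^2 - (1/4)z
L_1(z) = (z + 2)(z - 2) / [-4] = -(1/4)z^2 + 1
L_2(z) = (z + 2)z / [8] = (1/8)z^2 + (1/4)z
f(z) = 6·L_0 + 4·L_1 + 10·L_2
  6·L_0(z) = (3/4)z^2 - (3/2)z
  4·L_1(z) = -z^2 + 4
  10·L_2(z) = (5/4)z^2 + (5/2)z
Adding term by term: z^2 + z + 4

f(z) = z^2 + z + 4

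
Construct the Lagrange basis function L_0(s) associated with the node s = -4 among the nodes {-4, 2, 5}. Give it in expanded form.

L_0(s) = (s - 2)(s - 5) / [(-6)·(-9)]
       = (s^2 - 7s + 10) / (54)

L_0(s) = (1/54)s^2 - (7/54)s + 5/27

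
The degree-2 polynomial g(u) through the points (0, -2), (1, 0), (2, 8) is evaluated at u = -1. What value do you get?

Evaluate each Lagrange basis at u = -1:
L_0(-1) = (-2)·(-3)/[(-1)·(-2)] = 3
L_1(-1) = (-1)·(-3)/[(1)·(-1)] = -3
L_2(-1) = (-1)·(-2)/[(2)·(1)] = 1
Sum: (-2)·(3) + 0 + 8·(1) = 2

2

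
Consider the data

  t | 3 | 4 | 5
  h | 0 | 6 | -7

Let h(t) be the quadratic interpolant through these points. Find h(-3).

Using Newton's divided-difference form:
h[3,4] = (6 - 0) / (4 - 3) = 6
h[4,5] = (-7 - 6) / (5 - 4) = -13
h[3,4,5] = (-13 - 6) / (5 - 3) = -19/2
h(-3) = 0 + 6·(-6) + (-19/2)·(-6)·(-7) = -435

-435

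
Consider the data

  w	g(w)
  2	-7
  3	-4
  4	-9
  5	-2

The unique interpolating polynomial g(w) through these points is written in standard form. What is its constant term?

Build the Lagrange basis polynomials:
L_0(w) = (w - 3)(w - 4)(w - 5) / [-6] = -(1/6)w^3 + 2w^2 - (47/6)w + 10
L_1(w) = (w - 2)(w - 4)(w - 5) / [2] = (1/2)w^3 - (11/2)w^2 + 19w - 20
L_2(w) = (w - 2)(w - 3)(w - 5) / [-2] = -(1/2)w^3 + 5w^2 - (31/2)w + 15
L_3(w) = (w - 2)(w - 3)(w - 4) / [6] = (1/6)w^3 - (3/2)w^2 + (13/3)w - 4
g(w) = (-7)·L_0 + (-4)·L_1 + (-9)·L_2 + (-2)·L_3
Only the constant term is needed; take it from each L_i and combine:
(-7)·(10) + (-4)·(-20) + (-9)·(15) + (-2)·(-4) = -117

-117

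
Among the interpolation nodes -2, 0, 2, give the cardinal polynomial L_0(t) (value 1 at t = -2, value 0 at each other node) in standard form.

L_0(t) = t(t - 2) / [(-2)·(-4)]
       = (t^2 - 2t) / (8)

L_0(t) = (1/8)t^2 - (1/4)t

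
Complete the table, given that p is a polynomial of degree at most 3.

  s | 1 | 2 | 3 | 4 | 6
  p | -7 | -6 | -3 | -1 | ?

The 4 known values determine p uniquely (degree ≤ 3).
L_0(6) = (4)·(3)·(2)/[(-1)·(-2)·(-3)] = -4
L_1(6) = (5)·(3)·(2)/[(1)·(-1)·(-2)] = 15
L_2(6) = (5)·(4)·(2)/[(2)·(1)·(-1)] = -20
L_3(6) = (5)·(4)·(3)/[(3)·(2)·(1)] = 10
Sum: (-7)·(-4) + (-6)·(15) + (-3)·(-20) + (-1)·(10) = -12

-12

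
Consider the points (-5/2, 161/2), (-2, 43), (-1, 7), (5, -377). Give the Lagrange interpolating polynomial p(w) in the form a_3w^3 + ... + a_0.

Build the Lagrange basis polynomials:
L_0(w) = (w + 2)(w + 1)(w - 5) / [-45/8] = -(8/45)w^3 + (16/45)w^2 + (104/45)w + 16/9
L_1(w) = (w + 5/2)(w + 1)(w - 5) / [7/2] = (2/7)w^3 - (3/7)w^2 - (30/7)w - 25/7
L_2(w) = (w + 5/2)(w + 2)(w - 5) / [-9] = -(1/9)w^3 + (1/18)w^2 + (35/18)w + 25/9
L_3(w) = (w + 5/2)(w + 2)(w + 1) / [315] = (1/315)w^3 + (11/630)w^2 + (19/630)w + 1/63
p(w) = (161/2)·L_0 + 43·L_1 + 7·L_2 + (-377)·L_3
  (161/2)·L_0(w) = -(644/45)w^3 + (1288/45)w^2 + (8372/45)w + 1288/9
  43·L_1(w) = (86/7)w^3 - (129/7)w^2 - (1290/7)w - 1075/7
  7·L_2(w) = -(7/9)w^3 + (7/18)w^2 + (245/18)w + 175/9
  (-377)·L_3(w) = -(377/315)w^3 - (4147/630)w^2 - (7163/630)w - 377/63
Adding term by term: -4w^3 + 4w^2 + 4w + 3

p(w) = -4w^3 + 4w^2 + 4w + 3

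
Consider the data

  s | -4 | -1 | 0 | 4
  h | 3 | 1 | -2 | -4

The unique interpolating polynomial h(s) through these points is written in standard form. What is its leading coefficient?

The leading coefficient equals the top divided difference h[-4,-1,0,4].
h[-4,-1] = (1 - 3) / (-1 - (-4)) = -2/3
h[-1,0] = (-2 - 1) / (0 - (-1)) = -3
h[0,4] = (-4 - (-2)) / (4 - 0) = -1/2
h[-4,-1,0] = (-3 - (-2/3)) / (0 - (-4)) = -7/12
h[-1,0,4] = (-1/2 - (-3)) / (4 - (-1)) = 1/2
h[-4,-1,0,4] = (1/2 - (-7/12)) / (4 - (-4)) = 13/96

13/96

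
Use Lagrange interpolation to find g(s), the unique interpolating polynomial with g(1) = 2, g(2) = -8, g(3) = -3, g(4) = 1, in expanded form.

L_0(s) = (s - 2)(s - 3)(s - 4) / [-6] = -(1/6)s^3 + (3/2)s^2 - (13/3)s + 4
L_1(s) = (s - 1)(s - 3)(s - 4) / [2] = (1/2)s^3 - 4s^2 + (19/2)s - 6
L_2(s) = (s - 1)(s - 2)(s - 4) / [-2] = -(1/2)s^3 + (7/2)s^2 - 7s + 4
L_3(s) = (s - 1)(s - 2)(s - 3) / [6] = (1/6)s^3 - s^2 + (11/6)s - 1
g(s) = 2·L_0 + (-8)·L_1 + (-3)·L_2 + 1·L_3
  2·L_0(s) = -(1/3)s^3 + 3s^2 - (26/3)s + 8
  (-8)·L_1(s) = -4s^3 + 32s^2 - 76s + 48
  (-3)·L_2(s) = (3/2)s^3 - (21/2)s^2 + 21s - 12
  1·L_3(s) = (1/6)s^3 - s^2 + (11/6)s - 1
Adding term by term: -(8/3)s^3 + (47/2)s^2 - (371/6)s + 43

g(s) = -(8/3)s^3 + (47/2)s^2 - (371/6)s + 43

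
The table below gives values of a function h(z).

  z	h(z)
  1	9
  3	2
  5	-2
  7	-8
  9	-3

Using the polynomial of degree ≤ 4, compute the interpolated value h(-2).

Evaluate each Lagrange basis at z = -2:
L_0(-2) = (-5)·(-7)·(-9)·(-11)/[(-2)·(-4)·(-6)·(-8)] = 1155/128
L_1(-2) = (-3)·(-7)·(-9)·(-11)/[(2)·(-2)·(-4)·(-6)] = -693/32
L_2(-2) = (-3)·(-5)·(-9)·(-11)/[(4)·(2)·(-2)·(-4)] = 1485/64
L_3(-2) = (-3)·(-5)·(-7)·(-11)/[(6)·(4)·(2)·(-2)] = -385/32
L_4(-2) = (-3)·(-5)·(-7)·(-9)/[(8)·(6)·(4)·(2)] = 315/128
Sum: 9·(1155/128) + 2·(-693/32) + (-2)·(1485/64) + (-8)·(-385/32) + (-3)·(315/128) = 5143/64

5143/64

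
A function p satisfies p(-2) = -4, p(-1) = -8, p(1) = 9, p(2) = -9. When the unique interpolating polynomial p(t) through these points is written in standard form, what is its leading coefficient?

The leading coefficient equals the top divided difference p[-2,-1,1,2].
p[-2,-1] = (-8 - (-4)) / (-1 - (-2)) = -4
p[-1,1] = (9 - (-8)) / (1 - (-1)) = 17/2
p[1,2] = (-9 - 9) / (2 - 1) = -18
p[-2,-1,1] = (17/2 - (-4)) / (1 - (-2)) = 25/6
p[-1,1,2] = (-18 - 17/2) / (2 - (-1)) = -53/6
p[-2,-1,1,2] = (-53/6 - 25/6) / (2 - (-2)) = -13/4

-13/4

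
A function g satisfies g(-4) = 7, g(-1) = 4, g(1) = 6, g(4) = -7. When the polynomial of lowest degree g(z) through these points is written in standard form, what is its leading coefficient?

-11/60

The leading coefficient equals the top divided difference g[-4,-1,1,4].
g[-4,-1] = (4 - 7) / (-1 - (-4)) = -1
g[-1,1] = (6 - 4) / (1 - (-1)) = 1
g[1,4] = (-7 - 6) / (4 - 1) = -13/3
g[-4,-1,1] = (1 - (-1)) / (1 - (-4)) = 2/5
g[-1,1,4] = (-13/3 - 1) / (4 - (-1)) = -16/15
g[-4,-1,1,4] = (-16/15 - 2/5) / (4 - (-4)) = -11/60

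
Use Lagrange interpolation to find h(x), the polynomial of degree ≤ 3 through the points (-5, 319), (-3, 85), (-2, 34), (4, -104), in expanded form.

h(x) = -2x^3 + 2x^2 - 3x + 4

L_0(x) = (x + 3)(x + 2)(x - 4) / [-54] = -(1/54)x^3 - (1/54)x^2 + (7/27)x + 4/9
L_1(x) = (x + 5)(x + 2)(x - 4) / [14] = (1/14)x^3 + (3/14)x^2 - (9/7)x - 20/7
L_2(x) = (x + 5)(x + 3)(x - 4) / [-18] = -(1/18)x^3 - (2/9)x^2 + (17/18)x + 10/3
L_3(x) = (x + 5)(x + 3)(x + 2) / [378] = (1/378)x^3 + (5/189)x^2 + (31/378)x + 5/63
h(x) = 319·L_0 + 85·L_1 + 34·L_2 + (-104)·L_3
  319·L_0(x) = -(319/54)x^3 - (319/54)x^2 + (2233/27)x + 1276/9
  85·L_1(x) = (85/14)x^3 + (255/14)x^2 - (765/7)x - 1700/7
  34·L_2(x) = -(17/9)x^3 - (68/9)x^2 + (289/9)x + 340/3
  (-104)·L_3(x) = -(52/189)x^3 - (520/189)x^2 - (1612/189)x - 520/63
Adding term by term: -2x^3 + 2x^2 - 3x + 4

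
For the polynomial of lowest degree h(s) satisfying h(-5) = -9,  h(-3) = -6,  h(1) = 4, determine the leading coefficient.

L_0(s) = (s + 3)(s - 1) / [12] = (1/12)s^2 + (1/6)s - 1/4
L_1(s) = (s + 5)(s - 1) / [-8] = -(1/8)s^2 - (1/2)s + 5/8
L_2(s) = (s + 5)(s + 3) / [24] = (1/24)s^2 + (1/3)s + 5/8
h(s) = (-9)·L_0 + (-6)·L_1 + 4·L_2
Only the coefficient of s^2 is needed; take it from each L_i and combine:
(-9)·(1/12) + (-6)·(-1/8) + 4·(1/24) = 1/6

1/6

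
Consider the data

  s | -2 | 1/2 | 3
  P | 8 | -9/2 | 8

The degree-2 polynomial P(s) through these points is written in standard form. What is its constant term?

Build the Lagrange basis polynomials:
L_0(s) = (s - 1/2)(s - 3) / [25/2] = (2/25)s^2 - (7/25)s + 3/25
L_1(s) = (s + 2)(s - 3) / [-25/4] = -(4/25)s^2 + (4/25)s + 24/25
L_2(s) = (s + 2)(s - 1/2) / [25/2] = (2/25)s^2 + (3/25)s - 2/25
P(s) = 8·L_0 + (-9/2)·L_1 + 8·L_2
Only the constant term is needed; take it from each L_i and combine:
8·(3/25) + (-9/2)·(24/25) + 8·(-2/25) = -4

-4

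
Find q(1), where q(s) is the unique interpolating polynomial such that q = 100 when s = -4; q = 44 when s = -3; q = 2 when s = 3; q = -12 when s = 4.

Evaluate each Lagrange basis at s = 1:
L_0(1) = (4)·(-2)·(-3)/[(-1)·(-7)·(-8)] = -3/7
L_1(1) = (5)·(-2)·(-3)/[(1)·(-6)·(-7)] = 5/7
L_2(1) = (5)·(4)·(-3)/[(7)·(6)·(-1)] = 10/7
L_3(1) = (5)·(4)·(-2)/[(8)·(7)·(1)] = -5/7
Sum: 100·(-3/7) + 44·(5/7) + 2·(10/7) + (-12)·(-5/7) = 0

0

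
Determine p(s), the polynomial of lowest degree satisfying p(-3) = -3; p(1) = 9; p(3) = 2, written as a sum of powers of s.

p(s) = -(13/12)s^2 + (5/6)s + 37/4

Build the Lagrange basis polynomials:
L_0(s) = (s - 1)(s - 3) / [24] = (1/24)s^2 - (1/6)s + 1/8
L_1(s) = (s + 3)(s - 3) / [-8] = -(1/8)s^2 + 9/8
L_2(s) = (s + 3)(s - 1) / [12] = (1/12)s^2 + (1/6)s - 1/4
p(s) = (-3)·L_0 + 9·L_1 + 2·L_2
  (-3)·L_0(s) = -(1/8)s^2 + (1/2)s - 3/8
  9·L_1(s) = -(9/8)s^2 + 81/8
  2·L_2(s) = (1/6)s^2 + (1/3)s - 1/2
Adding term by term: -(13/12)s^2 + (5/6)s + 37/4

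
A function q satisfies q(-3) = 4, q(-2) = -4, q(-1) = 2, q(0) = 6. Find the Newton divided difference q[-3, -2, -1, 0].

q[-3,-2] = (-4 - 4) / (-2 - (-3)) = -8
q[-2,-1] = (2 - (-4)) / (-1 - (-2)) = 6
q[-1,0] = (6 - 2) / (0 - (-1)) = 4
q[-3,-2,-1] = (6 - (-8)) / (-1 - (-3)) = 7
q[-2,-1,0] = (4 - 6) / (0 - (-2)) = -1
q[-3,-2,-1,0] = (-1 - 7) / (0 - (-3)) = -8/3

-8/3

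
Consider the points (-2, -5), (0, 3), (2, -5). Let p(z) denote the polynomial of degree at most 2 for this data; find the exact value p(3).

Evaluate each Lagrange basis at z = 3:
L_0(3) = (3)·(1)/[(-2)·(-4)] = 3/8
L_1(3) = (5)·(1)/[(2)·(-2)] = -5/4
L_2(3) = (5)·(3)/[(4)·(2)] = 15/8
Sum: (-5)·(3/8) + 3·(-5/4) + (-5)·(15/8) = -15

-15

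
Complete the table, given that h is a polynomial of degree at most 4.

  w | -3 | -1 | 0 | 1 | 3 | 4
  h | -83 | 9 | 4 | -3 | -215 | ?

-636

The 5 known values determine h uniquely (degree ≤ 4).
Evaluate each Lagrange basis at w = 4:
L_0(4) = (5)·(4)·(3)·(1)/[(-2)·(-3)·(-4)·(-6)] = 5/12
L_1(4) = (7)·(4)·(3)·(1)/[(2)·(-1)·(-2)·(-4)] = -21/4
L_2(4) = (7)·(5)·(3)·(1)/[(3)·(1)·(-1)·(-3)] = 35/3
L_3(4) = (7)·(5)·(4)·(1)/[(4)·(2)·(1)·(-2)] = -35/4
L_4(4) = (7)·(5)·(4)·(3)/[(6)·(4)·(3)·(2)] = 35/12
Sum: (-83)·(5/12) + 9·(-21/4) + 4·(35/3) + (-3)·(-35/4) + (-215)·(35/12) = -636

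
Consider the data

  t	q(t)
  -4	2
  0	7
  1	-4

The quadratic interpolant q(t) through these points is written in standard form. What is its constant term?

Build the Lagrange basis polynomials:
L_0(t) = t(t - 1) / [20] = (1/20)t^2 - (1/20)t
L_1(t) = (t + 4)(t - 1) / [-4] = -(1/4)t^2 - (3/4)t + 1
L_2(t) = (t + 4)t / [5] = (1/5)t^2 + (4/5)t
q(t) = 2·L_0 + 7·L_1 + (-4)·L_2
Only the constant term is needed; take it from each L_i and combine:
2·(0) + 7·(1) + (-4)·(0) = 7

7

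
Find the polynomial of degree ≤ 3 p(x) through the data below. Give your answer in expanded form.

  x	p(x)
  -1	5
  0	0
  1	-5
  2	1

p(x) = (11/6)x^3 - (41/6)x

Build the Lagrange basis polynomials:
L_0(x) = x(x - 1)(x - 2) / [-6] = -(1/6)x^3 + (1/2)x^2 - (1/3)x
L_1(x) = (x + 1)(x - 1)(x - 2) / [2] = (1/2)x^3 - x^2 - (1/2)x + 1
L_2(x) = (x + 1)x(x - 2) / [-2] = -(1/2)x^3 + (1/2)x^2 + x
L_3(x) = (x + 1)x(x - 1) / [6] = (1/6)x^3 - (1/6)x
p(x) = 5·L_0 + 0·L_1 + (-5)·L_2 + 1·L_3
  5·L_0(x) = -(5/6)x^3 + (5/2)x^2 - (5/3)x
  0·L_1(x) = 0
  (-5)·L_2(x) = (5/2)x^3 - (5/2)x^2 - 5x
  1·L_3(x) = (1/6)x^3 - (1/6)x
Adding term by term: (11/6)x^3 - (41/6)x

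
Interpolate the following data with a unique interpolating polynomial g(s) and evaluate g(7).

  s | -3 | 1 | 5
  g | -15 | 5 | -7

-25

Evaluate each Lagrange basis at s = 7:
L_0(7) = (6)·(2)/[(-4)·(-8)] = 3/8
L_1(7) = (10)·(2)/[(4)·(-4)] = -5/4
L_2(7) = (10)·(6)/[(8)·(4)] = 15/8
Sum: (-15)·(3/8) + 5·(-5/4) + (-7)·(15/8) = -25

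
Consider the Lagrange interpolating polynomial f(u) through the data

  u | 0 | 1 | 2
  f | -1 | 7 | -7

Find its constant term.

-1

Build the Lagrange basis polynomials:
L_0(u) = (u - 1)(u - 2) / [2] = (1/2)u^2 - (3/2)u + 1
L_1(u) = u(u - 2) / [-1] = -u^2 + 2u
L_2(u) = u(u - 1) / [2] = (1/2)u^2 - (1/2)u
f(u) = (-1)·L_0 + 7·L_1 + (-7)·L_2
Only the constant term is needed; take it from each L_i and combine:
(-1)·(1) + 7·(0) + (-7)·(0) = -1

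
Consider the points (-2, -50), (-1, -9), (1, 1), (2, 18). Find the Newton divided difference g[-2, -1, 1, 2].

g[-2,-1] = (-9 - (-50)) / (-1 - (-2)) = 41
g[-1,1] = (1 - (-9)) / (1 - (-1)) = 5
g[1,2] = (18 - 1) / (2 - 1) = 17
g[-2,-1,1] = (5 - 41) / (1 - (-2)) = -12
g[-1,1,2] = (17 - 5) / (2 - (-1)) = 4
g[-2,-1,1,2] = (4 - (-12)) / (2 - (-2)) = 4

4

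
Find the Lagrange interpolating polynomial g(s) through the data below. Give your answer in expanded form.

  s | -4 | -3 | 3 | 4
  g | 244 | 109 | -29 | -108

g(s) = -3s^3 + 4s^2 + 4s + 4

Build the Lagrange basis polynomials:
L_0(s) = (s + 3)(s - 3)(s - 4) / [-56] = -(1/56)s^3 + (1/14)s^2 + (9/56)s - 9/14
L_1(s) = (s + 4)(s - 3)(s - 4) / [42] = (1/42)s^3 - (1/14)s^2 - (8/21)s + 8/7
L_2(s) = (s + 4)(s + 3)(s - 4) / [-42] = -(1/42)s^3 - (1/14)s^2 + (8/21)s + 8/7
L_3(s) = (s + 4)(s + 3)(s - 3) / [56] = (1/56)s^3 + (1/14)s^2 - (9/56)s - 9/14
g(s) = 244·L_0 + 109·L_1 + (-29)·L_2 + (-108)·L_3
  244·L_0(s) = -(61/14)s^3 + (122/7)s^2 + (549/14)s - 1098/7
  109·L_1(s) = (109/42)s^3 - (109/14)s^2 - (872/21)s + 872/7
  (-29)·L_2(s) = (29/42)s^3 + (29/14)s^2 - (232/21)s - 232/7
  (-108)·L_3(s) = -(27/14)s^3 - (54/7)s^2 + (243/14)s + 486/7
Adding term by term: -3s^3 + 4s^2 + 4s + 4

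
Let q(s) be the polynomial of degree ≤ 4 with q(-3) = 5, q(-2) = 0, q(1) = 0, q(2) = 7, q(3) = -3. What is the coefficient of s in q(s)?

Build the Lagrange basis polynomials:
L_0(s) = (s + 2)(s - 1)(s - 2)(s - 3) / [120] = (1/120)s^4 - (1/30)s^3 - (1/120)s^2 + (2/15)s - 1/10
L_1(s) = (s + 3)(s - 1)(s - 2)(s - 3) / [-60] = -(1/60)s^4 + (1/20)s^3 + (7/60)s^2 - (9/20)s + 3/10
L_2(s) = (s + 3)(s + 2)(s - 2)(s - 3) / [24] = (1/24)s^4 - (13/24)s^2 + 3/2
L_3(s) = (s + 3)(s + 2)(s - 1)(s - 3) / [-20] = -(1/20)s^4 - (1/20)s^3 + (11/20)s^2 + (9/20)s - 9/10
L_4(s) = (s + 3)(s + 2)(s - 1)(s - 2) / [60] = (1/60)s^4 + (1/30)s^3 - (7/60)s^2 - (2/15)s + 1/5
q(s) = 5·L_0 + 0·L_1 + 0·L_2 + 7·L_3 + (-3)·L_4
Only the coefficient of s is needed; take it from each L_i and combine:
5·(2/15) + 0·(-9/20) + 0·(0) + 7·(9/20) + (-3)·(-2/15) = 253/60

253/60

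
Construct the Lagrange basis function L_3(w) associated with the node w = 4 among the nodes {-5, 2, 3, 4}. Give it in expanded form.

L_3(w) = (1/18)w^3 - (19/18)w + 5/3

L_3(w) = (w + 5)(w - 2)(w - 3) / [(9)·(2)·(1)]
       = (w^3 - 19w + 30) / (18)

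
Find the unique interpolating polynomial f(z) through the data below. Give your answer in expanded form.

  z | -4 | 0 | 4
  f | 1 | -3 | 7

f(z) = (7/16)z^2 + (3/4)z - 3

Newton's divided differences:
f[-4,0] = (-3 - 1) / (0 - (-4)) = -1
f[0,4] = (7 - (-3)) / (4 - 0) = 5/2
f[-4,0,4] = (5/2 - (-1)) / (4 - (-4)) = 7/16
f(z) = 1 + (-1)·(z + 4) + (7/16)·(z + 4)z
Expanding: f(z) = (7/16)z^2 + (3/4)z - 3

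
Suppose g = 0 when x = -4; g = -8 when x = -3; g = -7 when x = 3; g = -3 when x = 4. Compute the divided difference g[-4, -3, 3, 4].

g[-4,-3] = (-8 - 0) / (-3 - (-4)) = -8
g[-3,3] = (-7 - (-8)) / (3 - (-3)) = 1/6
g[3,4] = (-3 - (-7)) / (4 - 3) = 4
g[-4,-3,3] = (1/6 - (-8)) / (3 - (-4)) = 7/6
g[-3,3,4] = (4 - 1/6) / (4 - (-3)) = 23/42
g[-4,-3,3,4] = (23/42 - 7/6) / (4 - (-4)) = -13/168

-13/168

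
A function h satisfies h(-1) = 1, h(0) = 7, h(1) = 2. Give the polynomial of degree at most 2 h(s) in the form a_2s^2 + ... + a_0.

h(s) = -(11/2)s^2 + (1/2)s + 7

Newton's divided differences:
h[-1,0] = (7 - 1) / (0 - (-1)) = 6
h[0,1] = (2 - 7) / (1 - 0) = -5
h[-1,0,1] = (-5 - 6) / (1 - (-1)) = -11/2
h(s) = 1 + 6·(s + 1) + (-11/2)·(s + 1)s
Expanding: h(s) = -(11/2)s^2 + (1/2)s + 7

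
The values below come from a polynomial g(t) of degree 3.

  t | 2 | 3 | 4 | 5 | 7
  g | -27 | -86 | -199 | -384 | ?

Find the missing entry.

-1042

The 4 known values determine g uniquely (degree ≤ 3).
Evaluate each Lagrange basis at t = 7:
L_0(7) = (4)·(3)·(2)/[(-1)·(-2)·(-3)] = -4
L_1(7) = (5)·(3)·(2)/[(1)·(-1)·(-2)] = 15
L_2(7) = (5)·(4)·(2)/[(2)·(1)·(-1)] = -20
L_3(7) = (5)·(4)·(3)/[(3)·(2)·(1)] = 10
Sum: (-27)·(-4) + (-86)·(15) + (-199)·(-20) + (-384)·(10) = -1042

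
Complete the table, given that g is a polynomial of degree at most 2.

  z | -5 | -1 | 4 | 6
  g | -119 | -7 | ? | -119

The 3 known values determine g uniquely (degree ≤ 2).
L_0(4) = (5)·(-2)/[(-4)·(-11)] = -5/22
L_1(4) = (9)·(-2)/[(4)·(-7)] = 9/14
L_2(4) = (9)·(5)/[(11)·(7)] = 45/77
Sum: (-119)·(-5/22) + (-7)·(9/14) + (-119)·(45/77) = -47

-47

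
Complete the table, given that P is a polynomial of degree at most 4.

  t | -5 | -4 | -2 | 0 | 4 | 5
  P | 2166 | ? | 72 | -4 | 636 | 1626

The 5 known values determine P uniquely (degree ≤ 4).
Evaluate each Lagrange basis at t = -4:
L_0(-4) = (-2)·(-4)·(-8)·(-9)/[(-3)·(-5)·(-9)·(-10)] = 32/75
L_1(-4) = (1)·(-4)·(-8)·(-9)/[(3)·(-2)·(-6)·(-7)] = 8/7
L_2(-4) = (1)·(-2)·(-8)·(-9)/[(5)·(2)·(-4)·(-5)] = -18/25
L_3(-4) = (1)·(-2)·(-4)·(-9)/[(9)·(6)·(4)·(-1)] = 1/3
L_4(-4) = (1)·(-2)·(-4)·(-8)/[(10)·(7)·(5)·(1)] = -32/175
Sum: 2166·(32/75) + 72·(8/7) + (-4)·(-18/25) + 636·(1/3) + 1626·(-32/175) = 924

924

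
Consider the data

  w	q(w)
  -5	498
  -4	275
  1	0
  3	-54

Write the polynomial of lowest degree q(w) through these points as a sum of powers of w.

L_0(w) = (w + 4)(w - 1)(w - 3) / [-48] = -(1/48)w^3 + (13/48)w - 1/4
L_1(w) = (w + 5)(w - 1)(w - 3) / [35] = (1/35)w^3 + (1/35)w^2 - (17/35)w + 3/7
L_2(w) = (w + 5)(w + 4)(w - 3) / [-60] = -(1/60)w^3 - (1/10)w^2 + (7/60)w + 1
L_3(w) = (w + 5)(w + 4)(w - 1) / [112] = (1/112)w^3 + (1/14)w^2 + (11/112)w - 5/28
q(w) = 498·L_0 + 275·L_1 + 0·L_2 + (-54)·L_3
  498·L_0(w) = -(83/8)w^3 + (1079/8)w - 249/2
  275·L_1(w) = (55/7)w^3 + (55/7)w^2 - (935/7)w + 825/7
  0·L_2(w) = 0
  (-54)·L_3(w) = -(27/56)w^3 - (27/7)w^2 - (297/56)w + 135/14
Adding term by term: -3w^3 + 4w^2 - 4w + 3

q(w) = -3w^3 + 4w^2 - 4w + 3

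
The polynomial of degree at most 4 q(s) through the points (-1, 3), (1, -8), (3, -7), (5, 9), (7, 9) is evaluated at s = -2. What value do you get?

Evaluate each Lagrange basis at s = -2:
L_0(-2) = (-3)·(-5)·(-7)·(-9)/[(-2)·(-4)·(-6)·(-8)] = 315/128
L_1(-2) = (-1)·(-5)·(-7)·(-9)/[(2)·(-2)·(-4)·(-6)] = -105/32
L_2(-2) = (-1)·(-3)·(-7)·(-9)/[(4)·(2)·(-2)·(-4)] = 189/64
L_3(-2) = (-1)·(-3)·(-5)·(-9)/[(6)·(4)·(2)·(-2)] = -45/32
L_4(-2) = (-1)·(-3)·(-5)·(-7)/[(8)·(6)·(4)·(2)] = 35/128
Sum: 3·(315/128) + (-8)·(-105/32) + (-7)·(189/64) + 9·(-45/32) + 9·(35/128) = 177/64

177/64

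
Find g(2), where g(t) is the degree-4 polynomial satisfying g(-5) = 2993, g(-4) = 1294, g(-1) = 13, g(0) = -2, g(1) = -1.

46

Evaluate each Lagrange basis at t = 2:
L_0(2) = (6)·(3)·(2)·(1)/[(-1)·(-4)·(-5)·(-6)] = 3/10
L_1(2) = (7)·(3)·(2)·(1)/[(1)·(-3)·(-4)·(-5)] = -7/10
L_2(2) = (7)·(6)·(2)·(1)/[(4)·(3)·(-1)·(-2)] = 7/2
L_3(2) = (7)·(6)·(3)·(1)/[(5)·(4)·(1)·(-1)] = -63/10
L_4(2) = (7)·(6)·(3)·(2)/[(6)·(5)·(2)·(1)] = 21/5
Sum: 2993·(3/10) + 1294·(-7/10) + 13·(7/2) + (-2)·(-63/10) + (-1)·(21/5) = 46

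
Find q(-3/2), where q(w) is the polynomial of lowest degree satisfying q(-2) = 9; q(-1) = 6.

L_0(-3/2) = (-1/2)/[(-1)] = 1/2
L_1(-3/2) = (1/2)/[(1)] = 1/2
Sum: 9·(1/2) + 6·(1/2) = 15/2

15/2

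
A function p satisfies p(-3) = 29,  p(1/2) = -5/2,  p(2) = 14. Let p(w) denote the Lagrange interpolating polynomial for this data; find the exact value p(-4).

56

Evaluate each Lagrange basis at w = -4:
L_0(-4) = (-9/2)·(-6)/[(-7/2)·(-5)] = 54/35
L_1(-4) = (-1)·(-6)/[(7/2)·(-3/2)] = -8/7
L_2(-4) = (-1)·(-9/2)/[(5)·(3/2)] = 3/5
Sum: 29·(54/35) + (-5/2)·(-8/7) + 14·(3/5) = 56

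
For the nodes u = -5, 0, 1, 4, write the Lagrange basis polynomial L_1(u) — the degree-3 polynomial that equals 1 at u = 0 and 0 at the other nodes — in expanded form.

L_1(u) = (u + 5)(u - 1)(u - 4) / [(5)·(-1)·(-4)]
       = (u^3 - 21u + 20) / (20)

L_1(u) = (1/20)u^3 - (21/20)u + 1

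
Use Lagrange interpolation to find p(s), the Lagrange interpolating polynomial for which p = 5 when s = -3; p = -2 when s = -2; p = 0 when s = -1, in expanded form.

Build the Lagrange basis polynomials:
L_0(s) = (s + 2)(s + 1) / [2] = (1/2)s^2 + (3/2)s + 1
L_1(s) = (s + 3)(s + 1) / [-1] = -s^2 - 4s - 3
L_2(s) = (s + 3)(s + 2) / [2] = (1/2)s^2 + (5/2)s + 3
p(s) = 5·L_0 + (-2)·L_1 + 0·L_2
  5·L_0(s) = (5/2)s^2 + (15/2)s + 5
  (-2)·L_1(s) = 2s^2 + 8s + 6
  0·L_2(s) = 0
Adding term by term: (9/2)s^2 + (31/2)s + 11

p(s) = (9/2)s^2 + (31/2)s + 11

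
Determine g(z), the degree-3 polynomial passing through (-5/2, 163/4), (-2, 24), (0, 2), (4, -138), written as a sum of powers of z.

L_0(z) = (z + 2)z(z - 4) / [-65/8] = -(8/65)z^3 + (16/65)z^2 + (64/65)z
L_1(z) = (z + 5/2)z(z - 4) / [6] = (1/6)z^3 - (1/4)z^2 - (5/3)z
L_2(z) = (z + 5/2)(z + 2)(z - 4) / [-20] = -(1/20)z^3 - (1/40)z^2 + (13/20)z + 1
L_3(z) = (z + 5/2)(z + 2)z / [156] = (1/156)z^3 + (3/104)z^2 + (5/156)z
g(z) = (163/4)·L_0 + 24·L_1 + 2·L_2 + (-138)·L_3
  (163/4)·L_0(z) = -(326/65)z^3 + (652/65)z^2 + (2608/65)z
  24·L_1(z) = 4z^3 - 6z^2 - 40z
  2·L_2(z) = -(1/10)z^3 - (1/20)z^2 + (13/10)z + 2
  (-138)·L_3(z) = -(23/26)z^3 - (207/52)z^2 - (115/26)z
Adding term by term: -2z^3 - 3z + 2

g(z) = -2z^3 - 3z + 2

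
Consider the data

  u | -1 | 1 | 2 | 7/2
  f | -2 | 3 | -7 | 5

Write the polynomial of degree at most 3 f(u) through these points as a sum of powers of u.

f(u) = (341/135)u^3 - (2489/270)u^2 - (7/270)u + 1312/135

Newton's divided differences:
f[-1,1] = (3 - (-2)) / (1 - (-1)) = 5/2
f[1,2] = (-7 - 3) / (2 - 1) = -10
f[2,7/2] = (5 - (-7)) / (7/2 - 2) = 8
f[-1,1,2] = (-10 - 5/2) / (2 - (-1)) = -25/6
f[1,2,7/2] = (8 - (-10)) / (7/2 - 1) = 36/5
f[-1,1,2,7/2] = (36/5 - (-25/6)) / (7/2 - (-1)) = 341/135
f(u) = -2 + (5/2)·(u + 1) + (-25/6)·(u + 1)(u - 1) + (341/135)·(u + 1)(u - 1)(u - 2)
Expanding: f(u) = (341/135)u^3 - (2489/270)u^2 - (7/270)u + 1312/135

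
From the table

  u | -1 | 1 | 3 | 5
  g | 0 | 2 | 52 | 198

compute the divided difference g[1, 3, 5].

g[1,3] = (52 - 2) / (3 - 1) = 25
g[3,5] = (198 - 52) / (5 - 3) = 73
g[1,3,5] = (73 - 25) / (5 - 1) = 12

12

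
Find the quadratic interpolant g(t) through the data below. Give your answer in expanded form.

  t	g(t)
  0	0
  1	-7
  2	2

g(t) = 8t^2 - 15t

L_0(t) = (t - 1)(t - 2) / [2] = (1/2)t^2 - (3/2)t + 1
L_1(t) = t(t - 2) / [-1] = -t^2 + 2t
L_2(t) = t(t - 1) / [2] = (1/2)t^2 - (1/2)t
g(t) = 0·L_0 + (-7)·L_1 + 2·L_2
  0·L_0(t) = 0
  (-7)·L_1(t) = 7t^2 - 14t
  2·L_2(t) = t^2 - t
Adding term by term: 8t^2 - 15t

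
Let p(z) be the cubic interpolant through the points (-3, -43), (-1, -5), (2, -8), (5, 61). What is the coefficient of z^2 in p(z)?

-2

Build the Lagrange basis polynomials:
L_0(z) = (z + 1)(z - 2)(z - 5) / [-80] = -(1/80)z^3 + (3/40)z^2 - (3/80)z - 1/8
L_1(z) = (z + 3)(z - 2)(z - 5) / [36] = (1/36)z^3 - (1/9)z^2 - (11/36)z + 5/6
L_2(z) = (z + 3)(z + 1)(z - 5) / [-45] = -(1/45)z^3 + (1/45)z^2 + (17/45)z + 1/3
L_3(z) = (z + 3)(z + 1)(z - 2) / [144] = (1/144)z^3 + (1/72)z^2 - (5/144)z - 1/24
p(z) = (-43)·L_0 + (-5)·L_1 + (-8)·L_2 + 61·L_3
Only the coefficient of z^2 is needed; take it from each L_i and combine:
(-43)·(3/40) + (-5)·(-1/9) + (-8)·(1/45) + 61·(1/72) = -2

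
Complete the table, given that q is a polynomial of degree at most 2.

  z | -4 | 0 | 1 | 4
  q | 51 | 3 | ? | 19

The 3 known values determine q uniquely (degree ≤ 2).
L_0(1) = (1)·(-3)/[(-4)·(-8)] = -3/32
L_1(1) = (5)·(-3)/[(4)·(-4)] = 15/16
L_2(1) = (5)·(1)/[(8)·(4)] = 5/32
Sum: 51·(-3/32) + 3·(15/16) + 19·(5/32) = 1

1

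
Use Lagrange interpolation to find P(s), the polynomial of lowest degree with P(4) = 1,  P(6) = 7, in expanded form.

P(s) = 3s - 11

Build the Lagrange basis polynomials:
L_0(s) = (s - 6) / [-2] = -(1/2)s + 3
L_1(s) = (s - 4) / [2] = (1/2)s - 2
P(s) = 1·L_0 + 7·L_1
  1·L_0(s) = -(1/2)s + 3
  7·L_1(s) = (7/2)s - 14
Adding term by term: 3s - 11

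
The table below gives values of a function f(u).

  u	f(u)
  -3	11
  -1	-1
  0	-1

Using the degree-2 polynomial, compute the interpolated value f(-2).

3

Evaluate each Lagrange basis at u = -2:
L_0(-2) = (-1)·(-2)/[(-2)·(-3)] = 1/3
L_1(-2) = (1)·(-2)/[(2)·(-1)] = 1
L_2(-2) = (1)·(-1)/[(3)·(1)] = -1/3
Sum: 11·(1/3) + (-1)·(1) + (-1)·(-1/3) = 3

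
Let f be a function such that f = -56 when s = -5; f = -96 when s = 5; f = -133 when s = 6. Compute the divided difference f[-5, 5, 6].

f[-5,5] = (-96 - (-56)) / (5 - (-5)) = -4
f[5,6] = (-133 - (-96)) / (6 - 5) = -37
f[-5,5,6] = (-37 - (-4)) / (6 - (-5)) = -3

-3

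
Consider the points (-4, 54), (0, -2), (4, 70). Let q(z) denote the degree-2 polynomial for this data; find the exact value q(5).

L_0(5) = (5)·(1)/[(-4)·(-8)] = 5/32
L_1(5) = (9)·(1)/[(4)·(-4)] = -9/16
L_2(5) = (9)·(5)/[(8)·(4)] = 45/32
Sum: 54·(5/32) + (-2)·(-9/16) + 70·(45/32) = 108

108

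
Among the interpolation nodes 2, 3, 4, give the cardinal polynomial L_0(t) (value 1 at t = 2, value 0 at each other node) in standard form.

L_0(t) = (t - 3)(t - 4) / [(-1)·(-2)]
       = (t^2 - 7t + 12) / (2)

L_0(t) = (1/2)t^2 - (7/2)t + 6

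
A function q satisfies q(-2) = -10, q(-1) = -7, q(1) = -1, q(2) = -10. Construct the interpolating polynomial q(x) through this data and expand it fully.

q(x) = -x^3 - 2x^2 + 4x - 2

Build the Lagrange basis polynomials:
L_0(x) = (x + 1)(x - 1)(x - 2) / [-12] = -(1/12)x^3 + (1/6)x^2 + (1/12)x - 1/6
L_1(x) = (x + 2)(x - 1)(x - 2) / [6] = (1/6)x^3 - (1/6)x^2 - (2/3)x + 2/3
L_2(x) = (x + 2)(x + 1)(x - 2) / [-6] = -(1/6)x^3 - (1/6)x^2 + (2/3)x + 2/3
L_3(x) = (x + 2)(x + 1)(x - 1) / [12] = (1/12)x^3 + (1/6)x^2 - (1/12)x - 1/6
q(x) = (-10)·L_0 + (-7)·L_1 + (-1)·L_2 + (-10)·L_3
  (-10)·L_0(x) = (5/6)x^3 - (5/3)x^2 - (5/6)x + 5/3
  (-7)·L_1(x) = -(7/6)x^3 + (7/6)x^2 + (14/3)x - 14/3
  (-1)·L_2(x) = (1/6)x^3 + (1/6)x^2 - (2/3)x - 2/3
  (-10)·L_3(x) = -(5/6)x^3 - (5/3)x^2 + (5/6)x + 5/3
Adding term by term: -x^3 - 2x^2 + 4x - 2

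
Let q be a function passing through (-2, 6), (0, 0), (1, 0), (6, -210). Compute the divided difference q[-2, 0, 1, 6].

-1

q[-2,0] = (0 - 6) / (0 - (-2)) = -3
q[0,1] = (0 - 0) / (1 - 0) = 0
q[1,6] = (-210 - 0) / (6 - 1) = -42
q[-2,0,1] = (0 - (-3)) / (1 - (-2)) = 1
q[0,1,6] = (-42 - 0) / (6 - 0) = -7
q[-2,0,1,6] = (-7 - 1) / (6 - (-2)) = -1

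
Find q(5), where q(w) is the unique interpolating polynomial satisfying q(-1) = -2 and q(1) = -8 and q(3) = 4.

34

Using Newton's divided-difference form:
q[-1,1] = (-8 - (-2)) / (1 - (-1)) = -3
q[1,3] = (4 - (-8)) / (3 - 1) = 6
q[-1,1,3] = (6 - (-3)) / (3 - (-1)) = 9/4
q(5) = -2 + (-3)·(6) + (9/4)·(6)·(4) = 34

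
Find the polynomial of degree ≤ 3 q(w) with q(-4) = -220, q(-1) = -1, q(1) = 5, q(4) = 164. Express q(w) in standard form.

Build the Lagrange basis polynomials:
L_0(w) = (w + 1)(w - 1)(w - 4) / [-120] = -(1/120)w^3 + (1/30)w^2 + (1/120)w - 1/30
L_1(w) = (w + 4)(w - 1)(w - 4) / [30] = (1/30)w^3 - (1/30)w^2 - (8/15)w + 8/15
L_2(w) = (w + 4)(w + 1)(w - 4) / [-30] = -(1/30)w^3 - (1/30)w^2 + (8/15)w + 8/15
L_3(w) = (w + 4)(w + 1)(w - 1) / [120] = (1/120)w^3 + (1/30)w^2 - (1/120)w - 1/30
q(w) = (-220)·L_0 + (-1)·L_1 + 5·L_2 + 164·L_3
  (-220)·L_0(w) = (11/6)w^3 - (22/3)w^2 - (11/6)w + 22/3
  (-1)·L_1(w) = -(1/30)w^3 + (1/30)w^2 + (8/15)w - 8/15
  5·L_2(w) = -(1/6)w^3 - (1/6)w^2 + (8/3)w + 8/3
  164·L_3(w) = (41/30)w^3 + (82/15)w^2 - (41/30)w - 82/15
Adding term by term: 3w^3 - 2w^2 + 4

q(w) = 3w^3 - 2w^2 + 4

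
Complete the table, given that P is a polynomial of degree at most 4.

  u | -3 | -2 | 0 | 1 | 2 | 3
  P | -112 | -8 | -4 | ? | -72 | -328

The 5 known values determine P uniquely (degree ≤ 4).
L_0(1) = (3)·(1)·(-1)·(-2)/[(-1)·(-3)·(-5)·(-6)] = 1/15
L_1(1) = (4)·(1)·(-1)·(-2)/[(1)·(-2)·(-4)·(-5)] = -1/5
L_2(1) = (4)·(3)·(-1)·(-2)/[(3)·(2)·(-2)·(-3)] = 2/3
L_3(1) = (4)·(3)·(1)·(-2)/[(5)·(4)·(2)·(-1)] = 3/5
L_4(1) = (4)·(3)·(1)·(-1)/[(6)·(5)·(3)·(1)] = -2/15
Sum: (-112)·(1/15) + (-8)·(-1/5) + (-4)·(2/3) + (-72)·(3/5) + (-328)·(-2/15) = -8

-8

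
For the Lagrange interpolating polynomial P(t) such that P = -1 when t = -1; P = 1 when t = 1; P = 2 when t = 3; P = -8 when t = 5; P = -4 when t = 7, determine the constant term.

-239/128

L_0(t) = (t - 1)(t - 3)(t - 5)(t - 7) / [384] = (1/384)t^4 - (1/24)t^3 + (43/192)t^2 - (11/24)t + 35/128
L_1(t) = (t + 1)(t - 3)(t - 5)(t - 7) / [-96] = -(1/96)t^4 + (7/48)t^3 - (7/12)t^2 + (17/48)t + 35/32
L_2(t) = (t + 1)(t - 1)(t - 5)(t - 7) / [64] = (1/64)t^4 - (3/16)t^3 + (17/32)t^2 + (3/16)t - 35/64
L_3(t) = (t + 1)(t - 1)(t - 3)(t - 7) / [-96] = -(1/96)t^4 + (5/48)t^3 - (5/24)t^2 - (5/48)t + 7/32
L_4(t) = (t + 1)(t - 1)(t - 3)(t - 5) / [384] = (1/384)t^4 - (1/48)t^3 + (7/192)t^2 + (1/48)t - 5/128
P(t) = (-1)·L_0 + 1·L_1 + 2·L_2 + (-8)·L_3 + (-4)·L_4
Only the constant term is needed; take it from each L_i and combine:
(-1)·(35/128) + 1·(35/32) + 2·(-35/64) + (-8)·(7/32) + (-4)·(-5/128) = -239/128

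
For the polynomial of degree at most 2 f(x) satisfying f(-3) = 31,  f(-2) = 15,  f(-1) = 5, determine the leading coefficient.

3

L_0(x) = (x + 2)(x + 1) / [2] = (1/2)x^2 + (3/2)x + 1
L_1(x) = (x + 3)(x + 1) / [-1] = -x^2 - 4x - 3
L_2(x) = (x + 3)(x + 2) / [2] = (1/2)x^2 + (5/2)x + 3
f(x) = 31·L_0 + 15·L_1 + 5·L_2
Only the coefficient of x^2 is needed; take it from each L_i and combine:
31·(1/2) + 15·(-1) + 5·(1/2) = 3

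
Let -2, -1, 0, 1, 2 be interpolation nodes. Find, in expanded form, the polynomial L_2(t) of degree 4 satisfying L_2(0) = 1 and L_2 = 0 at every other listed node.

L_2(t) = (1/4)t^4 - (5/4)t^2 + 1

L_2(t) = (t + 2)(t + 1)(t - 1)(t - 2) / [(2)·(1)·(-1)·(-2)]
       = (t^4 - 5t^2 + 4) / (4)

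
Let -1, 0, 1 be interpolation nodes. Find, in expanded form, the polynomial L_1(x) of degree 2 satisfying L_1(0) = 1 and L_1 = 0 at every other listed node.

L_1(x) = -x^2 + 1

L_1(x) = (x + 1)(x - 1) / [(1)·(-1)]
       = (x^2 - 1) / (-1)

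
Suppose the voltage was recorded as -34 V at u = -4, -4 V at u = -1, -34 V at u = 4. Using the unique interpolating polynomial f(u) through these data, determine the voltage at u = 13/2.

L_0(13/2) = (15/2)·(5/2)/[(-3)·(-8)] = 25/32
L_1(13/2) = (21/2)·(5/2)/[(3)·(-5)] = -7/4
L_2(13/2) = (21/2)·(15/2)/[(8)·(5)] = 63/32
Sum: (-34)·(25/32) + (-4)·(-7/4) + (-34)·(63/32) = -173/2

-173/2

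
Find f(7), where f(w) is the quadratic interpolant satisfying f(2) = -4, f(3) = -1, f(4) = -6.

-69

Evaluate each Lagrange basis at w = 7:
L_0(7) = (4)·(3)/[(-1)·(-2)] = 6
L_1(7) = (5)·(3)/[(1)·(-1)] = -15
L_2(7) = (5)·(4)/[(2)·(1)] = 10
Sum: (-4)·(6) + (-1)·(-15) + (-6)·(10) = -69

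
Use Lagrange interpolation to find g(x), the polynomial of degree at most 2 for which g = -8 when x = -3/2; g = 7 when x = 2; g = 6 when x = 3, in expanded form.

Build the Lagrange basis polynomials:
L_0(x) = (x - 2)(x - 3) / [63/4] = (4/63)x^2 - (20/63)x + 8/21
L_1(x) = (x + 3/2)(x - 3) / [-7/2] = -(2/7)x^2 + (3/7)x + 9/7
L_2(x) = (x + 3/2)(x - 2) / [9/2] = (2/9)x^2 - (1/9)x - 2/3
g(x) = (-8)·L_0 + 7·L_1 + 6·L_2
  (-8)·L_0(x) = -(32/63)x^2 + (160/63)x - 64/21
  7·L_1(x) = -2x^2 + 3x + 9
  6·L_2(x) = (4/3)x^2 - (2/3)x - 4
Adding term by term: -(74/63)x^2 + (307/63)x + 41/21

g(x) = -(74/63)x^2 + (307/63)x + 41/21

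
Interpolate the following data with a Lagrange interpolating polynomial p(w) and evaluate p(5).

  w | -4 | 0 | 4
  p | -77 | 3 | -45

Evaluate each Lagrange basis at w = 5:
L_0(5) = (5)·(1)/[(-4)·(-8)] = 5/32
L_1(5) = (9)·(1)/[(4)·(-4)] = -9/16
L_2(5) = (9)·(5)/[(8)·(4)] = 45/32
Sum: (-77)·(5/32) + 3·(-9/16) + (-45)·(45/32) = -77

-77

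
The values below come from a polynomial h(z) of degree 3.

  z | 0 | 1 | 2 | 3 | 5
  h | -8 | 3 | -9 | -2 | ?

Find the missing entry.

237

The 4 known values determine h uniquely (degree ≤ 3).
L_0(5) = (4)·(3)·(2)/[(-1)·(-2)·(-3)] = -4
L_1(5) = (5)·(3)·(2)/[(1)·(-1)·(-2)] = 15
L_2(5) = (5)·(4)·(2)/[(2)·(1)·(-1)] = -20
L_3(5) = (5)·(4)·(3)/[(3)·(2)·(1)] = 10
Sum: (-8)·(-4) + 3·(15) + (-9)·(-20) + (-2)·(10) = 237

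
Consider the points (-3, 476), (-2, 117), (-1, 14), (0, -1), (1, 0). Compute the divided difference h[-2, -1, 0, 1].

-12

h[-2,-1] = (14 - 117) / (-1 - (-2)) = -103
h[-1,0] = (-1 - 14) / (0 - (-1)) = -15
h[0,1] = (0 - (-1)) / (1 - 0) = 1
h[-2,-1,0] = (-15 - (-103)) / (0 - (-2)) = 44
h[-1,0,1] = (1 - (-15)) / (1 - (-1)) = 8
h[-2,-1,0,1] = (8 - 44) / (1 - (-2)) = -12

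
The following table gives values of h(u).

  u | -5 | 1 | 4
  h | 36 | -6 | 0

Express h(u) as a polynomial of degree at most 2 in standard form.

Build the Lagrange basis polynomials:
L_0(u) = (u - 1)(u - 4) / [54] = (1/54)u^2 - (5/54)u + 2/27
L_1(u) = (u + 5)(u - 4) / [-18] = -(1/18)u^2 - (1/18)u + 10/9
L_2(u) = (u + 5)(u - 1) / [27] = (1/27)u^2 + (4/27)u - 5/27
h(u) = 36·L_0 + (-6)·L_1 + 0·L_2
  36·L_0(u) = (2/3)u^2 - (10/3)u + 8/3
  (-6)·L_1(u) = (1/3)u^2 + (1/3)u - 20/3
  0·L_2(u) = 0
Adding term by term: u^2 - 3u - 4

h(u) = u^2 - 3u - 4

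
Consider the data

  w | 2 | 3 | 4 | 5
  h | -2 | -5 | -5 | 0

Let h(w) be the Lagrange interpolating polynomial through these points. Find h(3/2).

0

Evaluate each Lagrange basis at w = 3/2:
L_0(3/2) = (-3/2)·(-5/2)·(-7/2)/[(-1)·(-2)·(-3)] = 35/16
L_1(3/2) = (-1/2)·(-5/2)·(-7/2)/[(1)·(-1)·(-2)] = -35/16
L_2(3/2) = (-1/2)·(-3/2)·(-7/2)/[(2)·(1)·(-1)] = 21/16
L_3(3/2) = (-1/2)·(-3/2)·(-5/2)/[(3)·(2)·(1)] = -5/16
Sum: (-2)·(35/16) + (-5)·(-35/16) + (-5)·(21/16) + 0 = 0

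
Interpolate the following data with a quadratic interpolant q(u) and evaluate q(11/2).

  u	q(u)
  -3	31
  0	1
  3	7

Evaluate each Lagrange basis at u = 11/2:
L_0(11/2) = (11/2)·(5/2)/[(-3)·(-6)] = 55/72
L_1(11/2) = (17/2)·(5/2)/[(3)·(-3)] = -85/36
L_2(11/2) = (17/2)·(11/2)/[(6)·(3)] = 187/72
Sum: 31·(55/72) + 1·(-85/36) + 7·(187/72) = 79/2

79/2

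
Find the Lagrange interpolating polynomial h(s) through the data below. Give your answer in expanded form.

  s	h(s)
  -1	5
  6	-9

L_0(s) = (s - 6) / [-7] = -(1/7)s + 6/7
L_1(s) = (s + 1) / [7] = (1/7)s + 1/7
h(s) = 5·L_0 + (-9)·L_1
  5·L_0(s) = -(5/7)s + 30/7
  (-9)·L_1(s) = -(9/7)s - 9/7
Adding term by term: -2s + 3

h(s) = -2s + 3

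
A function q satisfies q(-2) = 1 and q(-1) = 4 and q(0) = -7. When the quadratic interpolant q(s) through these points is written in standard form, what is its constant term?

-7

L_0(s) = (s + 1)s / [2] = (1/2)s^2 + (1/2)s
L_1(s) = (s + 2)s / [-1] = -s^2 - 2s
L_2(s) = (s + 2)(s + 1) / [2] = (1/2)s^2 + (3/2)s + 1
q(s) = 1·L_0 + 4·L_1 + (-7)·L_2
Only the constant term is needed; take it from each L_i and combine:
1·(0) + 4·(0) + (-7)·(1) = -7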